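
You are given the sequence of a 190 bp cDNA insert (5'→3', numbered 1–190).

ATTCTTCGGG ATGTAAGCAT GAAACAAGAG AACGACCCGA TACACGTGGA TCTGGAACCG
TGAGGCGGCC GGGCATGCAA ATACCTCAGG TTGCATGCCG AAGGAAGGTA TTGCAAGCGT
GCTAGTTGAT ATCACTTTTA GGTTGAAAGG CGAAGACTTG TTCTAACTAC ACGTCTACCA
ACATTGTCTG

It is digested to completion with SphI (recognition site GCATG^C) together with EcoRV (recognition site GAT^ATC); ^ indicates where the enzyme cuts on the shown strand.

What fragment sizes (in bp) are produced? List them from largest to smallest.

77, 60, 33, 20 bp

SphI sites (GCATGC) start at positions 73, 93.
SphI cuts after base 5 of each site (before the last base), so after positions 77, 97.
The EcoRV site (GATATC) starts at position 128.
EcoRV cuts after base 3 of each site, so after position 130.
Combined cut positions: 77, 97, 130.
Linear molecule, 3 cuts → 4 fragments:
  1–77 → 77 bp
  78–97 → 20 bp
  98–130 → 33 bp
  131–190 → 60 bp
Sorted largest to smallest: 77, 60, 33, 20 bp.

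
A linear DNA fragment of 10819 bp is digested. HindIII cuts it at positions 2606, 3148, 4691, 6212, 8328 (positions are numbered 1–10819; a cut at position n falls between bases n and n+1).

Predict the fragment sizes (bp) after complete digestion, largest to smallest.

Linear molecule, 5 cuts → 6 fragments:
  2606 − 0 = 2606 bp
  3148 − 2606 = 542 bp
  4691 − 3148 = 1543 bp
  6212 − 4691 = 1521 bp
  8328 − 6212 = 2116 bp
  10819 − 8328 = 2491 bp
Sorted largest to smallest: 2606, 2491, 2116, 1543, 1521, 542 bp.

2606, 2491, 2116, 1543, 1521, 542 bp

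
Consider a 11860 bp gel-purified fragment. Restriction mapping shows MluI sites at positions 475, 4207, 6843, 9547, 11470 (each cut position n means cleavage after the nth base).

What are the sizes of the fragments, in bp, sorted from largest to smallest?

3732, 2704, 2636, 1923, 475, 390 bp

Linear molecule, 5 cuts → 6 fragments:
  475 − 0 = 475 bp
  4207 − 475 = 3732 bp
  6843 − 4207 = 2636 bp
  9547 − 6843 = 2704 bp
  11470 − 9547 = 1923 bp
  11860 − 11470 = 390 bp
Sorted largest to smallest: 3732, 2704, 2636, 1923, 475, 390 bp.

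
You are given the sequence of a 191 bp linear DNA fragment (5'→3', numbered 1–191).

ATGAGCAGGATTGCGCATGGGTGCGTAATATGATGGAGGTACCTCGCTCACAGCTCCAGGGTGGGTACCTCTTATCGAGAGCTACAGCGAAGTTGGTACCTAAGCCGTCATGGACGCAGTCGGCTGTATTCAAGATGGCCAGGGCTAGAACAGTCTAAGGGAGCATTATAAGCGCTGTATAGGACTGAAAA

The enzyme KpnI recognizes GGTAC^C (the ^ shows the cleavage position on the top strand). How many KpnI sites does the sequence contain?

3

GGTACC occurs starting at positions 38, 64, 95.
KpnI cuts at 3 sites.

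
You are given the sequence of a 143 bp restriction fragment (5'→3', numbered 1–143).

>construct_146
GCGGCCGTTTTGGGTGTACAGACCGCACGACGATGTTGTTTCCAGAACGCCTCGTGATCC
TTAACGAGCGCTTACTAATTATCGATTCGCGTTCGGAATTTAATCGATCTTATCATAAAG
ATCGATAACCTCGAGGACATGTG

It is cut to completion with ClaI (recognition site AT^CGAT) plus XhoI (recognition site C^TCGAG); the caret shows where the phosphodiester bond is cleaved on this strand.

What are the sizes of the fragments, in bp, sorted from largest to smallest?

82, 22, 18, 13, 8 bp

ClaI sites (ATCGAT) start at positions 81, 103, 121.
ClaI cuts after base 2 of each site, so after positions 82, 104, 122.
The XhoI site (CTCGAG) starts at position 130.
XhoI cuts after the first base of each site, so after position 130.
Combined cut positions: 82, 104, 122, 130.
Linear molecule, 4 cuts → 5 fragments:
  1–82 → 82 bp
  83–104 → 22 bp
  105–122 → 18 bp
  123–130 → 8 bp
  131–143 → 13 bp
Sorted largest to smallest: 82, 22, 18, 13, 8 bp.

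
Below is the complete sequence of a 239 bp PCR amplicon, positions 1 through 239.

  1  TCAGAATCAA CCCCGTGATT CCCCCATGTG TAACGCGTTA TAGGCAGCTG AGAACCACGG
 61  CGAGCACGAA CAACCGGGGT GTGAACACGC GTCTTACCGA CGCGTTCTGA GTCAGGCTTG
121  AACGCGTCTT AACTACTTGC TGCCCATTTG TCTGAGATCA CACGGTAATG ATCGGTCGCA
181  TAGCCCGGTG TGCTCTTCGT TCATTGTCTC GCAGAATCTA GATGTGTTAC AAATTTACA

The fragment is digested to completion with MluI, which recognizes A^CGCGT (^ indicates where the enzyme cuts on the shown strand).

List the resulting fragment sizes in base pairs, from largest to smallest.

117, 54, 33, 22, 13 bp

MluI sites (ACGCGT) start at positions 33, 87, 100, 122.
MluI cuts after the first base of each site, so after positions 33, 87, 100, 122.
Linear molecule, 4 cuts → 5 fragments:
  1–33 → 33 bp
  34–87 → 54 bp
  88–100 → 13 bp
  101–122 → 22 bp
  123–239 → 117 bp
Sorted largest to smallest: 117, 54, 33, 22, 13 bp.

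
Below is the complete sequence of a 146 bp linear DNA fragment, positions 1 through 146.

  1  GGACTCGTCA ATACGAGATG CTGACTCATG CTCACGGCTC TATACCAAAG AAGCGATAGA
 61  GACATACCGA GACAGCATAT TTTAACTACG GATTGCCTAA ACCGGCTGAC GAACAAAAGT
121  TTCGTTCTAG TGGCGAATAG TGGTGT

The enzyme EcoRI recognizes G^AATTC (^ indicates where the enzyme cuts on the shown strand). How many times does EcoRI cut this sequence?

No occurrence of GAATTC is present in the sequence.
EcoRI does not cut: 0 sites.

0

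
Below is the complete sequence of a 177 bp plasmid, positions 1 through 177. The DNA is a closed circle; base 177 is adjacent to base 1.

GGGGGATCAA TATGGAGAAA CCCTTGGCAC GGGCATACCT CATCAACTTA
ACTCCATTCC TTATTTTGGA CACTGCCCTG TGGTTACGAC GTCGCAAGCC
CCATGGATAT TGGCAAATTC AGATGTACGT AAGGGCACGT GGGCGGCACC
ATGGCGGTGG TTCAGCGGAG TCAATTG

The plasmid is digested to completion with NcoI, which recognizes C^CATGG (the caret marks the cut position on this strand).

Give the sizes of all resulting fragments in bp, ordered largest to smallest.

NcoI sites (CCATGG) start at positions 101, 149.
NcoI cuts after the first base of each site, so after positions 101, 149.
Circular molecule, 2 cuts → 2 fragments:
  102–149 → 48 bp
  150–177 then 1–101 → 28 + 101 = 129 bp
Sorted largest to smallest: 129, 48 bp.

129, 48 bp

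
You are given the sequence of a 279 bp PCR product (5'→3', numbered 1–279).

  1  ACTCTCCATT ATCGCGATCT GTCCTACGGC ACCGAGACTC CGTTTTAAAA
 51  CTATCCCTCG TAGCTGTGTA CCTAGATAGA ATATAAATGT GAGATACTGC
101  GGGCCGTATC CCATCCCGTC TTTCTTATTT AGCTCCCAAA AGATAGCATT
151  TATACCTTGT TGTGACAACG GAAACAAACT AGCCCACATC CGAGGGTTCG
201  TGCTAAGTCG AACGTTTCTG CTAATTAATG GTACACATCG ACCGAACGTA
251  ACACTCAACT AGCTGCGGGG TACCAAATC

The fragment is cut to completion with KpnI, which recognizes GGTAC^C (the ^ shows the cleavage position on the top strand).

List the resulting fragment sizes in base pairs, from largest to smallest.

The KpnI site (GGTACC) starts at position 269.
KpnI cuts after base 5 of each site (before the last base), so after position 273.
Linear molecule, 1 cut → 2 fragments:
  1–273 → 273 bp
  274–279 → 6 bp
Sorted largest to smallest: 273, 6 bp.

273, 6 bp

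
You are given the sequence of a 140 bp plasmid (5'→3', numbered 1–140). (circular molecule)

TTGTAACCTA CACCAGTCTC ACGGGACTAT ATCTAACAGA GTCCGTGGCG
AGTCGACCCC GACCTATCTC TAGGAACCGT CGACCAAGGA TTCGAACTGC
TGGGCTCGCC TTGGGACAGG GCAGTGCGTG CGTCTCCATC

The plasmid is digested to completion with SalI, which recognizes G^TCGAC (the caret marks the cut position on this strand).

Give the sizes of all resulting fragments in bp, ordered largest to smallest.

SalI sites (GTCGAC) start at positions 52, 79.
SalI cuts after the first base of each site, so after positions 52, 79.
Circular molecule, 2 cuts → 2 fragments:
  53–79 → 27 bp
  80–140 then 1–52 → 61 + 52 = 113 bp
Sorted largest to smallest: 113, 27 bp.

113, 27 bp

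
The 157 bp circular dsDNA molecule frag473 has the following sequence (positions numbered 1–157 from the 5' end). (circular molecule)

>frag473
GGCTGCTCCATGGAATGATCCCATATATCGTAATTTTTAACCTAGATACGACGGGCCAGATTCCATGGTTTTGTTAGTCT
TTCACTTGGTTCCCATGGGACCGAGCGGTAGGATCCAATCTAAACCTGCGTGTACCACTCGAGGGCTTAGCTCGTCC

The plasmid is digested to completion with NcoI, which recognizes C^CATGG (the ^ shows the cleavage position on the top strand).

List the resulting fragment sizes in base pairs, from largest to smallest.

NcoI sites (CCATGG) start at positions 8, 63, 93.
NcoI cuts after the first base of each site, so after positions 8, 63, 93.
Circular molecule, 3 cuts → 3 fragments:
  9–63 → 55 bp
  64–93 → 30 bp
  94–157 then 1–8 → 64 + 8 = 72 bp
Sorted largest to smallest: 72, 55, 30 bp.

72, 55, 30 bp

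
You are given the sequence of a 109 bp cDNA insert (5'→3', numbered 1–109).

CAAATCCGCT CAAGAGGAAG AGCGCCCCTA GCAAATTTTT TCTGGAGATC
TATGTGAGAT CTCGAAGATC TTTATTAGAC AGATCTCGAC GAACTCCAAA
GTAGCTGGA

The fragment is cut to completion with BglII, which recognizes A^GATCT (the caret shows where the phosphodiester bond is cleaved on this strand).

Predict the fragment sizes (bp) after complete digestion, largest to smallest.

46, 28, 15, 11, 9 bp

BglII sites (AGATCT) start at positions 46, 57, 66, 81.
BglII cuts after the first base of each site, so after positions 46, 57, 66, 81.
Linear molecule, 4 cuts → 5 fragments:
  1–46 → 46 bp
  47–57 → 11 bp
  58–66 → 9 bp
  67–81 → 15 bp
  82–109 → 28 bp
Sorted largest to smallest: 46, 28, 15, 11, 9 bp.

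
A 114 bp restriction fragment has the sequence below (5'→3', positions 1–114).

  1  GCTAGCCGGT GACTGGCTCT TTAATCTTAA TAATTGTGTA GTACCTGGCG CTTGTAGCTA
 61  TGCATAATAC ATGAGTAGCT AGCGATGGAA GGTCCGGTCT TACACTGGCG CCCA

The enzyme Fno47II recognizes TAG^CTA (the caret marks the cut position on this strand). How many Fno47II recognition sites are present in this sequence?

2

TAGCTA occurs starting at positions 55, 76.
Fno47II cuts at 2 sites.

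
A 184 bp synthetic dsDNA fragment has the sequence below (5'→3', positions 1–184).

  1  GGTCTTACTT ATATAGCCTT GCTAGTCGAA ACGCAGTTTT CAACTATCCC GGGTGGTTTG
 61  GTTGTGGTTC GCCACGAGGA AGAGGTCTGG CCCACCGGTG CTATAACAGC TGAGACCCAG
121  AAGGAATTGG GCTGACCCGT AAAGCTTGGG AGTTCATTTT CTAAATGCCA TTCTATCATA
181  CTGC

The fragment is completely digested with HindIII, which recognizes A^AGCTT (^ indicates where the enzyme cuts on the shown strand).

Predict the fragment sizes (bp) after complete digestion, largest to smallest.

142, 42 bp

The HindIII site (AAGCTT) starts at position 142.
HindIII cuts after the first base of each site, so after position 142.
Linear molecule, 1 cut → 2 fragments:
  1–142 → 142 bp
  143–184 → 42 bp
Sorted largest to smallest: 142, 42 bp.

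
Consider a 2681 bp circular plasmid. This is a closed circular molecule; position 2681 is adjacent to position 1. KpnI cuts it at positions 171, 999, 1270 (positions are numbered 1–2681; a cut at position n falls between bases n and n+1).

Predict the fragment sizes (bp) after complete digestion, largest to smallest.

1582, 828, 271 bp

Circular molecule, 3 cuts → 3 fragments:
  999 − 171 = 828 bp
  1270 − 999 = 271 bp
  wrap: 2681 − 1270 + 171 = 1582 bp
Sorted largest to smallest: 1582, 828, 271 bp.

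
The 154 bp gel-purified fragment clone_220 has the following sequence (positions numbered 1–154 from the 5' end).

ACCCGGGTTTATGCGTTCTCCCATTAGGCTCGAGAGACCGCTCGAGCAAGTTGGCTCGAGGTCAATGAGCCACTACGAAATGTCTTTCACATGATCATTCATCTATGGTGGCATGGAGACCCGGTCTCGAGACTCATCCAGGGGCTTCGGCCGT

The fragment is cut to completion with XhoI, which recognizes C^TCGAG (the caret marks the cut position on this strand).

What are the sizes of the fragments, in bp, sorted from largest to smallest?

XhoI sites (CTCGAG) start at positions 29, 41, 55, 126.
XhoI cuts after the first base of each site, so after positions 29, 41, 55, 126.
Linear molecule, 4 cuts → 5 fragments:
  1–29 → 29 bp
  30–41 → 12 bp
  42–55 → 14 bp
  56–126 → 71 bp
  127–154 → 28 bp
Sorted largest to smallest: 71, 29, 28, 14, 12 bp.

71, 29, 28, 14, 12 bp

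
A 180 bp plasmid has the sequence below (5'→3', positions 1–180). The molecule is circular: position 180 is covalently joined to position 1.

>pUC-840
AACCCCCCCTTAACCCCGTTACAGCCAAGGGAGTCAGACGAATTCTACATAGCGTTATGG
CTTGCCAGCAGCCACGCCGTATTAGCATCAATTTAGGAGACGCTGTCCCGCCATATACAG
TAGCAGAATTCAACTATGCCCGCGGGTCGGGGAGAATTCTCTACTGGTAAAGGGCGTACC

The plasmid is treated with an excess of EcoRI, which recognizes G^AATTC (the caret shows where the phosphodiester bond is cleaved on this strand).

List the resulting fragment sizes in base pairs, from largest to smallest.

EcoRI sites (GAATTC) start at positions 40, 126, 154.
EcoRI cuts after the first base of each site, so after positions 40, 126, 154.
Circular molecule, 3 cuts → 3 fragments:
  41–126 → 86 bp
  127–154 → 28 bp
  155–180 then 1–40 → 26 + 40 = 66 bp
Sorted largest to smallest: 86, 66, 28 bp.

86, 66, 28 bp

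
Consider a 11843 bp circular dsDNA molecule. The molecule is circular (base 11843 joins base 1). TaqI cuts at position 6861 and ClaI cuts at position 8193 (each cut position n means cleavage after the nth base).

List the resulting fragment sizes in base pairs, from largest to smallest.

Combined cut positions (sorted): 6861, 8193.
Circular molecule, 2 cuts → 2 fragments:
  8193 − 6861 = 1332 bp
  wrap: 11843 − 8193 + 6861 = 10511 bp
Sorted largest to smallest: 10511, 1332 bp.

10511, 1332 bp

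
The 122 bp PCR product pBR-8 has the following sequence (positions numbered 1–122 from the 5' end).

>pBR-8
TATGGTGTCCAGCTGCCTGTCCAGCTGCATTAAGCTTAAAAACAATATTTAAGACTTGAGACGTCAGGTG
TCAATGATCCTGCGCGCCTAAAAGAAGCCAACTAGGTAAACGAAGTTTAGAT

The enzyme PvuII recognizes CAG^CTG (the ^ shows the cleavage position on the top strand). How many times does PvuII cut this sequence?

CAGCTG occurs starting at positions 10, 22.
PvuII cuts at 2 sites.

2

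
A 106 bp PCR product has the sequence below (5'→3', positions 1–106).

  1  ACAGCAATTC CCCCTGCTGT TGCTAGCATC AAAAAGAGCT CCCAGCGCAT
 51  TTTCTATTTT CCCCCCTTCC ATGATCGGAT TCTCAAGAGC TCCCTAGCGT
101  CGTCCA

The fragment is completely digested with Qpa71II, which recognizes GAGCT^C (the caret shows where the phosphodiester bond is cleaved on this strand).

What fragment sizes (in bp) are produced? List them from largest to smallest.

Qpa71II sites (GAGCTC) start at positions 36, 87.
Qpa71II cuts after base 5 of each site (before the last base), so after positions 40, 91.
Linear molecule, 2 cuts → 3 fragments:
  1–40 → 40 bp
  41–91 → 51 bp
  92–106 → 15 bp
Sorted largest to smallest: 51, 40, 15 bp.

51, 40, 15 bp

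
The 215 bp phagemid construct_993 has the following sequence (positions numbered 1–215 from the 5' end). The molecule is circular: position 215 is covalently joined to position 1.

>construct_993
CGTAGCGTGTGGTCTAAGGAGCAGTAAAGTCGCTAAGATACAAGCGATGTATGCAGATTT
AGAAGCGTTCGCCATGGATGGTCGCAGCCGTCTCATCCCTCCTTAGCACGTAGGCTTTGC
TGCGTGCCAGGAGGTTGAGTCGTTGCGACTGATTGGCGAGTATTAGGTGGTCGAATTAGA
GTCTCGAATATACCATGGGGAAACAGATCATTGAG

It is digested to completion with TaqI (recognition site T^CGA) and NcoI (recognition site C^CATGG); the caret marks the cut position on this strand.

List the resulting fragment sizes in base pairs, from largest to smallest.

TaqI sites (TCGA) start at positions 171, 184.
TaqI cuts after the first base of each site, so after positions 171, 184.
NcoI sites (CCATGG) start at positions 72, 193.
NcoI cuts after the first base of each site, so after positions 72, 193.
Combined cut positions: 72, 171, 184, 193.
Circular molecule, 4 cuts → 4 fragments:
  73–171 → 99 bp
  172–184 → 13 bp
  185–193 → 9 bp
  194–215 then 1–72 → 22 + 72 = 94 bp
Sorted largest to smallest: 99, 94, 13, 9 bp.

99, 94, 13, 9 bp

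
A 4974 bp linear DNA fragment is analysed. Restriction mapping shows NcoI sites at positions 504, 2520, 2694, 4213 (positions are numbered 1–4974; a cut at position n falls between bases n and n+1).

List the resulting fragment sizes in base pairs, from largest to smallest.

2016, 1519, 761, 504, 174 bp

Linear molecule, 4 cuts → 5 fragments:
  504 − 0 = 504 bp
  2520 − 504 = 2016 bp
  2694 − 2520 = 174 bp
  4213 − 2694 = 1519 bp
  4974 − 4213 = 761 bp
Sorted largest to smallest: 2016, 1519, 761, 504, 174 bp.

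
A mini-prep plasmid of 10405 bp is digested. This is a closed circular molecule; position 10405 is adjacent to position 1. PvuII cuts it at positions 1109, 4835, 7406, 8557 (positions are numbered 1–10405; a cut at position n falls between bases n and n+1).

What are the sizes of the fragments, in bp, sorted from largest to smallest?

Circular molecule, 4 cuts → 4 fragments:
  4835 − 1109 = 3726 bp
  7406 − 4835 = 2571 bp
  8557 − 7406 = 1151 bp
  wrap: 10405 − 8557 + 1109 = 2957 bp
Sorted largest to smallest: 3726, 2957, 2571, 1151 bp.

3726, 2957, 2571, 1151 bp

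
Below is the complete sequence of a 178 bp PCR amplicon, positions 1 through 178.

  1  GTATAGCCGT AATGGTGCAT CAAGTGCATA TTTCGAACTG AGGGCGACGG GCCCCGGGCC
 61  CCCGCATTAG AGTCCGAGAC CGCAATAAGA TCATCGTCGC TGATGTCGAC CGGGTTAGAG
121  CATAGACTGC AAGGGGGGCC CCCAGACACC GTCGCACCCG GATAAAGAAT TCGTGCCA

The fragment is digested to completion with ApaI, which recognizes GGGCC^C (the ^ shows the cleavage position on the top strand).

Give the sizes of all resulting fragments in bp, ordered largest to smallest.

80, 53, 38, 7 bp

ApaI sites (GGGCCC) start at positions 49, 56, 136.
ApaI cuts after base 5 of each site (before the last base), so after positions 53, 60, 140.
Linear molecule, 3 cuts → 4 fragments:
  1–53 → 53 bp
  54–60 → 7 bp
  61–140 → 80 bp
  141–178 → 38 bp
Sorted largest to smallest: 80, 53, 38, 7 bp.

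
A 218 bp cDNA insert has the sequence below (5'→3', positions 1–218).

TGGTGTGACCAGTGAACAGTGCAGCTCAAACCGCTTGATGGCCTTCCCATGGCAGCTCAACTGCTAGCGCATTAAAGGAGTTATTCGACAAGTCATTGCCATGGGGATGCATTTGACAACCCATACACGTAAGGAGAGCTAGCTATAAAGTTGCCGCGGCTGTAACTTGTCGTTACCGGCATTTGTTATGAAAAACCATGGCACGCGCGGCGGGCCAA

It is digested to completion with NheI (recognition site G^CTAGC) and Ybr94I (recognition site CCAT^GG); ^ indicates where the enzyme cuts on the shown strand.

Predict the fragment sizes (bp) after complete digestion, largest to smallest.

61, 50, 39, 36, 19, 13 bp

NheI sites (GCTAGC) start at positions 63, 138.
NheI cuts after the first base of each site, so after positions 63, 138.
Ybr94I sites (CCATGG) start at positions 47, 99, 196.
Ybr94I cuts after base 4 of each site, so after positions 50, 102, 199.
Combined cut positions: 50, 63, 102, 138, 199.
Linear molecule, 5 cuts → 6 fragments:
  1–50 → 50 bp
  51–63 → 13 bp
  64–102 → 39 bp
  103–138 → 36 bp
  139–199 → 61 bp
  200–218 → 19 bp
Sorted largest to smallest: 61, 50, 39, 36, 19, 13 bp.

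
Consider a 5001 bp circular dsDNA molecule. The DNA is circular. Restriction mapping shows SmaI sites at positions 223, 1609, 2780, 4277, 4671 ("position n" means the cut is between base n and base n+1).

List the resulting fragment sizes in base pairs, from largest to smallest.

Circular molecule, 5 cuts → 5 fragments:
  1609 − 223 = 1386 bp
  2780 − 1609 = 1171 bp
  4277 − 2780 = 1497 bp
  4671 − 4277 = 394 bp
  wrap: 5001 − 4671 + 223 = 553 bp
Sorted largest to smallest: 1497, 1386, 1171, 553, 394 bp.

1497, 1386, 1171, 553, 394 bp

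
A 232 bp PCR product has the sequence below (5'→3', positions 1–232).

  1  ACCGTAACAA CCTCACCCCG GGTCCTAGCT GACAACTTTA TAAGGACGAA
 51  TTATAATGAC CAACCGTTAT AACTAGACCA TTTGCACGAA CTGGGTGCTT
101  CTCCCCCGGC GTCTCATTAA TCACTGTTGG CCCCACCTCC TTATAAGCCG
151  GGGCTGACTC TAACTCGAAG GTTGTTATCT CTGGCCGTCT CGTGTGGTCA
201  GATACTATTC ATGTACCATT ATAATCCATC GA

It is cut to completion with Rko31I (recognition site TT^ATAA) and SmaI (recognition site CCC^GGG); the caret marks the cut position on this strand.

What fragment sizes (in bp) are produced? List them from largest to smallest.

78, 74, 20, 19, 16, 13, 12 bp

Rko31I sites (TTATAA) start at positions 38, 51, 67, 141, 219.
Rko31I cuts after base 2 of each site, so after positions 39, 52, 68, 142, 220.
The SmaI site (CCCGGG) starts at position 17.
SmaI cuts after base 3 of each site, so after position 19.
Combined cut positions: 19, 39, 52, 68, 142, 220.
Linear molecule, 6 cuts → 7 fragments:
  1–19 → 19 bp
  20–39 → 20 bp
  40–52 → 13 bp
  53–68 → 16 bp
  69–142 → 74 bp
  143–220 → 78 bp
  221–232 → 12 bp
Sorted largest to smallest: 78, 74, 20, 19, 16, 13, 12 bp.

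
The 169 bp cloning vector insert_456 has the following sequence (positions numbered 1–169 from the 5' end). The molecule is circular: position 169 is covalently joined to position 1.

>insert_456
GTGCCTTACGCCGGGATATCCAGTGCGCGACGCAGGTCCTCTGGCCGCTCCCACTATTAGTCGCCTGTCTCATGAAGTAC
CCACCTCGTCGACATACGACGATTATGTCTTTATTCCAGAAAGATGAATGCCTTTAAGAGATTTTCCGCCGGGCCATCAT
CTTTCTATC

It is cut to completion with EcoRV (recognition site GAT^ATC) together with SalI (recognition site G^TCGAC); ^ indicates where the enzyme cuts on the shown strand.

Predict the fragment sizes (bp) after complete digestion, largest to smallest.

The EcoRV site (GATATC) starts at position 15.
EcoRV cuts after base 3 of each site, so after position 17.
The SalI site (GTCGAC) starts at position 88.
SalI cuts after the first base of each site, so after position 88.
Combined cut positions: 17, 88.
Circular molecule, 2 cuts → 2 fragments:
  18–88 → 71 bp
  89–169 then 1–17 → 81 + 17 = 98 bp
Sorted largest to smallest: 98, 71 bp.

98, 71 bp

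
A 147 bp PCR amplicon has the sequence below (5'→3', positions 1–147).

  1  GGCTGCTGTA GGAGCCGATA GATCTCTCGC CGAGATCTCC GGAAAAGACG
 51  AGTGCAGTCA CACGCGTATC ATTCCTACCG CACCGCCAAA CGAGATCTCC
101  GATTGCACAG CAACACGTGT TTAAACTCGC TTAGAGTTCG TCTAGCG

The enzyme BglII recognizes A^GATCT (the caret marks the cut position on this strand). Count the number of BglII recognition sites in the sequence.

AGATCT occurs starting at positions 20, 33, 93.
BglII cuts at 3 sites.

3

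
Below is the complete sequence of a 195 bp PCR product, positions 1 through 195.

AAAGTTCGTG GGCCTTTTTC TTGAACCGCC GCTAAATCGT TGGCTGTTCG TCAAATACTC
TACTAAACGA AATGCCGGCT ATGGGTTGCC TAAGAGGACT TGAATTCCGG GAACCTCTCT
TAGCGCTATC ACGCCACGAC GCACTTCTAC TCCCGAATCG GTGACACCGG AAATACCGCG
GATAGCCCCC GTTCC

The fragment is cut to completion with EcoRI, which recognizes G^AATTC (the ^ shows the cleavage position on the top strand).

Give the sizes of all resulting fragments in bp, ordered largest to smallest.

102, 93 bp

The EcoRI site (GAATTC) starts at position 102.
EcoRI cuts after the first base of each site, so after position 102.
Linear molecule, 1 cut → 2 fragments:
  1–102 → 102 bp
  103–195 → 93 bp
Sorted largest to smallest: 102, 93 bp.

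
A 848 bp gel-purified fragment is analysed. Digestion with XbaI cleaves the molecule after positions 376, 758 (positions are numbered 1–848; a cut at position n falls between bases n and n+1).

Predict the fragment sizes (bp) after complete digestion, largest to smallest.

382, 376, 90 bp

Linear molecule, 2 cuts → 3 fragments:
  376 − 0 = 376 bp
  758 − 376 = 382 bp
  848 − 758 = 90 bp
Sorted largest to smallest: 382, 376, 90 bp.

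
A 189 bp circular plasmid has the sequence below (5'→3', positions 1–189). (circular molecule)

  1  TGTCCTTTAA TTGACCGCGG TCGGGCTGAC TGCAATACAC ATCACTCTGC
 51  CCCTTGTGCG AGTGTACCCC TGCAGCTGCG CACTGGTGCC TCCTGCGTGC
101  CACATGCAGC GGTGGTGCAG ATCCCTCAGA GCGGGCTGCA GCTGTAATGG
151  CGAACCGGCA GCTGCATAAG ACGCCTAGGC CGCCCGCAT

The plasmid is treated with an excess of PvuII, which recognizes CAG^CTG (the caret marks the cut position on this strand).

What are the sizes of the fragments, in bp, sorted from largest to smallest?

PvuII sites (CAGCTG) start at positions 73, 139, 159.
PvuII cuts after base 3 of each site, so after positions 75, 141, 161.
Circular molecule, 3 cuts → 3 fragments:
  76–141 → 66 bp
  142–161 → 20 bp
  162–189 then 1–75 → 28 + 75 = 103 bp
Sorted largest to smallest: 103, 66, 20 bp.

103, 66, 20 bp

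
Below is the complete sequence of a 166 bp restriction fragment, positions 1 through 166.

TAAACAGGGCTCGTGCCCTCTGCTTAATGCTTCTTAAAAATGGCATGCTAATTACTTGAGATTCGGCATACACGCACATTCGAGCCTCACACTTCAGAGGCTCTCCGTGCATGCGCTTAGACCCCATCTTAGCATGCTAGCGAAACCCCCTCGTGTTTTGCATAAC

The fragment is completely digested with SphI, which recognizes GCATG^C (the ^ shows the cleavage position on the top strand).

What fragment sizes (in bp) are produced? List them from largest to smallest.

66, 47, 30, 23 bp

SphI sites (GCATGC) start at positions 43, 109, 132.
SphI cuts after base 5 of each site (before the last base), so after positions 47, 113, 136.
Linear molecule, 3 cuts → 4 fragments:
  1–47 → 47 bp
  48–113 → 66 bp
  114–136 → 23 bp
  137–166 → 30 bp
Sorted largest to smallest: 66, 47, 30, 23 bp.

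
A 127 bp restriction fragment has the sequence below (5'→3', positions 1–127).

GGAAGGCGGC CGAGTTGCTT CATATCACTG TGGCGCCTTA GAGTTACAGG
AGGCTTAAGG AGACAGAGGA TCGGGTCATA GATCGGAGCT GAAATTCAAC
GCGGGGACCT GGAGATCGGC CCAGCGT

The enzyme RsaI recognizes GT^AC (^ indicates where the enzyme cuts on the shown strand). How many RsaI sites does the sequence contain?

No occurrence of GTAC is present in the sequence.
RsaI does not cut: 0 sites.

0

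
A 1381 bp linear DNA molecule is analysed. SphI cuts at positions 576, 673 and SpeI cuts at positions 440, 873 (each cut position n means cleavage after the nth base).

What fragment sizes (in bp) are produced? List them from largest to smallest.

508, 440, 200, 136, 97 bp

Combined cut positions (sorted): 440, 576, 673, 873.
Linear molecule, 4 cuts → 5 fragments:
  440 − 0 = 440 bp
  576 − 440 = 136 bp
  673 − 576 = 97 bp
  873 − 673 = 200 bp
  1381 − 873 = 508 bp
Sorted largest to smallest: 508, 440, 200, 136, 97 bp.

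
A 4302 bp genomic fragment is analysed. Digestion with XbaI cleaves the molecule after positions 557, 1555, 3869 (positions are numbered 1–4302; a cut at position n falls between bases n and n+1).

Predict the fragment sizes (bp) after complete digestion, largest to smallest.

2314, 998, 557, 433 bp

Linear molecule, 3 cuts → 4 fragments:
  557 − 0 = 557 bp
  1555 − 557 = 998 bp
  3869 − 1555 = 2314 bp
  4302 − 3869 = 433 bp
Sorted largest to smallest: 2314, 998, 557, 433 bp.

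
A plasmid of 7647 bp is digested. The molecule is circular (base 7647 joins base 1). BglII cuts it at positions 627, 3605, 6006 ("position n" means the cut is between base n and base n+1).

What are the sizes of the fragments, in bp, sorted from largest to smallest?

2978, 2401, 2268 bp

Circular molecule, 3 cuts → 3 fragments:
  3605 − 627 = 2978 bp
  6006 − 3605 = 2401 bp
  wrap: 7647 − 6006 + 627 = 2268 bp
Sorted largest to smallest: 2978, 2401, 2268 bp.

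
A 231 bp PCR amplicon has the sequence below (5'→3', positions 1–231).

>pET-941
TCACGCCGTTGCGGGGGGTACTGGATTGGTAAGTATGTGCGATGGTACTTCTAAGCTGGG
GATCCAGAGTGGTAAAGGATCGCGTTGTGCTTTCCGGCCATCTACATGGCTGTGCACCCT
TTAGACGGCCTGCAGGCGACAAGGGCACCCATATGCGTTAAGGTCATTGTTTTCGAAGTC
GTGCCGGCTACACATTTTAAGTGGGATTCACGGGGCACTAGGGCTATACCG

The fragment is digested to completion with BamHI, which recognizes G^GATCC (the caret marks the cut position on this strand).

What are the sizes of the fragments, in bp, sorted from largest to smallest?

The BamHI site (GGATCC) starts at position 60.
BamHI cuts after the first base of each site, so after position 60.
Linear molecule, 1 cut → 2 fragments:
  1–60 → 60 bp
  61–231 → 171 bp
Sorted largest to smallest: 171, 60 bp.

171, 60 bp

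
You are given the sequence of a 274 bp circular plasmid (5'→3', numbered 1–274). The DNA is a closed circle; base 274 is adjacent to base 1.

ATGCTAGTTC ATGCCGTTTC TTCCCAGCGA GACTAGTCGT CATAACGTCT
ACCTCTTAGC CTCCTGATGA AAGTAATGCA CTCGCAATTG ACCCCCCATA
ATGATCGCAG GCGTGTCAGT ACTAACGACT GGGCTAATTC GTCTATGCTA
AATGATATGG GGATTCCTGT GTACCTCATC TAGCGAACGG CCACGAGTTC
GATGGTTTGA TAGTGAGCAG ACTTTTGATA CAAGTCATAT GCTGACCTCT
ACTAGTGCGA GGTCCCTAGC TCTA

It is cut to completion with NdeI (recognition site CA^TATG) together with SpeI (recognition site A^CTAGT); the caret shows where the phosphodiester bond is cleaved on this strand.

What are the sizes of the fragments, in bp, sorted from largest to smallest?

The NdeI site (CATATG) starts at position 236.
NdeI cuts after base 2 of each site, so after position 237.
SpeI sites (ACTAGT) start at positions 32, 251.
SpeI cuts after the first base of each site, so after positions 32, 251.
Combined cut positions: 32, 237, 251.
Circular molecule, 3 cuts → 3 fragments:
  33–237 → 205 bp
  238–251 → 14 bp
  252–274 then 1–32 → 23 + 32 = 55 bp
Sorted largest to smallest: 205, 55, 14 bp.

205, 55, 14 bp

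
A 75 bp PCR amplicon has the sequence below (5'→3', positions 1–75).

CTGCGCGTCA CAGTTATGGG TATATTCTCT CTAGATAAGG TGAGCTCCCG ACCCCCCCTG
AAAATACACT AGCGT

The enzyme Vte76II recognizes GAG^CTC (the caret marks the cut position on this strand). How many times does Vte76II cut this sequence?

1

GAGCTC occurs starting at position 42.
Vte76II cuts at 1 site.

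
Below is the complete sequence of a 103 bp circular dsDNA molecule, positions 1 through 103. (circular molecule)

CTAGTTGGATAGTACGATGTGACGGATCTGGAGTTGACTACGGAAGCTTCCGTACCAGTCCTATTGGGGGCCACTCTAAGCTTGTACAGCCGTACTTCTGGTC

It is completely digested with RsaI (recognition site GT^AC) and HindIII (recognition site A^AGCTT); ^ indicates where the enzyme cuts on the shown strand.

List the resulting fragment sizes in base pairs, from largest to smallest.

31, 25, 23, 9, 8, 7 bp

RsaI sites (GTAC) start at positions 12, 52, 84, 92.
RsaI cuts after base 2 of each site, so after positions 13, 53, 85, 93.
HindIII sites (AAGCTT) start at positions 44, 78.
HindIII cuts after the first base of each site, so after positions 44, 78.
Combined cut positions: 13, 44, 53, 78, 85, 93.
Circular molecule, 6 cuts → 6 fragments:
  14–44 → 31 bp
  45–53 → 9 bp
  54–78 → 25 bp
  79–85 → 7 bp
  86–93 → 8 bp
  94–103 then 1–13 → 10 + 13 = 23 bp
Sorted largest to smallest: 31, 25, 23, 9, 8, 7 bp.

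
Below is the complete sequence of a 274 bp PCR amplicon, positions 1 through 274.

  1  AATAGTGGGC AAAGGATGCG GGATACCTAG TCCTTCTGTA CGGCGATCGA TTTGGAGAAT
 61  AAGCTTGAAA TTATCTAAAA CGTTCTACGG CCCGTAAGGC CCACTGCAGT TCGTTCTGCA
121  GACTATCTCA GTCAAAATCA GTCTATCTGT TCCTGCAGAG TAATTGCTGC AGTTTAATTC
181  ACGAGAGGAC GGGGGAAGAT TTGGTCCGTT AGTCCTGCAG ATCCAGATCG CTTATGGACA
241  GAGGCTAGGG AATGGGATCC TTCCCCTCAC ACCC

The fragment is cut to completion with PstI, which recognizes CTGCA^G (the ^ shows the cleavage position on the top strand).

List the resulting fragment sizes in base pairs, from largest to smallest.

108, 55, 48, 37, 14, 12 bp

PstI sites (CTGCAG) start at positions 104, 116, 153, 167, 215.
PstI cuts after base 5 of each site (before the last base), so after positions 108, 120, 157, 171, 219.
Linear molecule, 5 cuts → 6 fragments:
  1–108 → 108 bp
  109–120 → 12 bp
  121–157 → 37 bp
  158–171 → 14 bp
  172–219 → 48 bp
  220–274 → 55 bp
Sorted largest to smallest: 108, 55, 48, 37, 14, 12 bp.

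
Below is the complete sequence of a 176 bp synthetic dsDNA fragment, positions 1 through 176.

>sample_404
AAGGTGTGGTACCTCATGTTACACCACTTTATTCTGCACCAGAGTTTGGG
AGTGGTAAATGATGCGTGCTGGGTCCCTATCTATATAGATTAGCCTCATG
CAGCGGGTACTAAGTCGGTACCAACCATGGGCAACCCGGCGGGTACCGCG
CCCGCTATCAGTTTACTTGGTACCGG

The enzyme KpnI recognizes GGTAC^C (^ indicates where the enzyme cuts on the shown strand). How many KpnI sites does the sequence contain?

GGTACC occurs starting at positions 8, 117, 142, 169.
KpnI cuts at 4 sites.

4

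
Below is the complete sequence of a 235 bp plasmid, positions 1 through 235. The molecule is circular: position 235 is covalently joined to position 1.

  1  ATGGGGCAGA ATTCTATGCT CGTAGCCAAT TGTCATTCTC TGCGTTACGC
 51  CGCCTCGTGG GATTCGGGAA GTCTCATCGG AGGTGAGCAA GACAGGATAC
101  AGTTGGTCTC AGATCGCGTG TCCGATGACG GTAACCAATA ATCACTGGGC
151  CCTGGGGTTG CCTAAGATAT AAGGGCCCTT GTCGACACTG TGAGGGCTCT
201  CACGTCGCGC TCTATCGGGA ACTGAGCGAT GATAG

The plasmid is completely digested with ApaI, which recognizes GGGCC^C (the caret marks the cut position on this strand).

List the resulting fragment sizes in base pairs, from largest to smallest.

ApaI sites (GGGCCC) start at positions 147, 173.
ApaI cuts after base 5 of each site (before the last base), so after positions 151, 177.
Circular molecule, 2 cuts → 2 fragments:
  152–177 → 26 bp
  178–235 then 1–151 → 58 + 151 = 209 bp
Sorted largest to smallest: 209, 26 bp.

209, 26 bp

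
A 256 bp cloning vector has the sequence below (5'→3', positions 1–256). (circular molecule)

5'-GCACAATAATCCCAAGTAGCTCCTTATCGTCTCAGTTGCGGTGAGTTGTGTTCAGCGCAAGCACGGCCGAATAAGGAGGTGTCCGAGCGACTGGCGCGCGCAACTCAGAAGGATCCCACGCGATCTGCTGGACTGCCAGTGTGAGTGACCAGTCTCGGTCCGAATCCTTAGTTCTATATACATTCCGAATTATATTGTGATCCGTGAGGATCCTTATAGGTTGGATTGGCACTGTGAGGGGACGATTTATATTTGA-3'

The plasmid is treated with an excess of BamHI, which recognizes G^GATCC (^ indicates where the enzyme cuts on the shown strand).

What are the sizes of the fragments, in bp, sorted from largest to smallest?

BamHI sites (GGATCC) start at positions 111, 208.
BamHI cuts after the first base of each site, so after positions 111, 208.
Circular molecule, 2 cuts → 2 fragments:
  112–208 → 97 bp
  209–256 then 1–111 → 48 + 111 = 159 bp
Sorted largest to smallest: 159, 97 bp.

159, 97 bp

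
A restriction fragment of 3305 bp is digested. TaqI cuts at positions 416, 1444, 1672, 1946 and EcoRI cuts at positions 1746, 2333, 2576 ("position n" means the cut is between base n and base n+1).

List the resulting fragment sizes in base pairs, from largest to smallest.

Combined cut positions (sorted): 416, 1444, 1672, 1746, 1946, 2333, 2576.
Linear molecule, 7 cuts → 8 fragments:
  416 − 0 = 416 bp
  1444 − 416 = 1028 bp
  1672 − 1444 = 228 bp
  1746 − 1672 = 74 bp
  1946 − 1746 = 200 bp
  2333 − 1946 = 387 bp
  2576 − 2333 = 243 bp
  3305 − 2576 = 729 bp
Sorted largest to smallest: 1028, 729, 416, 387, 243, 228, 200, 74 bp.

1028, 729, 416, 387, 243, 228, 200, 74 bp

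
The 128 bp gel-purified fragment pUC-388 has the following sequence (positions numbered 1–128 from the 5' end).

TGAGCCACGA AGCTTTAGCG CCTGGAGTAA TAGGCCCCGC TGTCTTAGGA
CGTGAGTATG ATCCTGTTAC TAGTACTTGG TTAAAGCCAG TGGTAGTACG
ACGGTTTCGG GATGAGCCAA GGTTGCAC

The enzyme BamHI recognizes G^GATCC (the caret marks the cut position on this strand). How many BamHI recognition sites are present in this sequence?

0

No occurrence of GGATCC is present in the sequence.
BamHI does not cut: 0 sites.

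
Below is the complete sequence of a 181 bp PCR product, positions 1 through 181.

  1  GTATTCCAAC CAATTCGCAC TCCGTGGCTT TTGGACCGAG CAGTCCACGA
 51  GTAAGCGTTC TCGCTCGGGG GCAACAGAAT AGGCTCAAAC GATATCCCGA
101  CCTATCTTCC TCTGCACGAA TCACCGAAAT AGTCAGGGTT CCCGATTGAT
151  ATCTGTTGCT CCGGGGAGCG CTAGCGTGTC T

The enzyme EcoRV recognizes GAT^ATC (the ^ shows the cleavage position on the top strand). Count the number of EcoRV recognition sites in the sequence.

2

GATATC occurs starting at positions 91, 148.
EcoRV cuts at 2 sites.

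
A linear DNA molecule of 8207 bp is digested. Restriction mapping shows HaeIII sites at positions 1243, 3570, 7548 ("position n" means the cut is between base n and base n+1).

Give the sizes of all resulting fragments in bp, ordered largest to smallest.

3978, 2327, 1243, 659 bp

Linear molecule, 3 cuts → 4 fragments:
  1243 − 0 = 1243 bp
  3570 − 1243 = 2327 bp
  7548 − 3570 = 3978 bp
  8207 − 7548 = 659 bp
Sorted largest to smallest: 3978, 2327, 1243, 659 bp.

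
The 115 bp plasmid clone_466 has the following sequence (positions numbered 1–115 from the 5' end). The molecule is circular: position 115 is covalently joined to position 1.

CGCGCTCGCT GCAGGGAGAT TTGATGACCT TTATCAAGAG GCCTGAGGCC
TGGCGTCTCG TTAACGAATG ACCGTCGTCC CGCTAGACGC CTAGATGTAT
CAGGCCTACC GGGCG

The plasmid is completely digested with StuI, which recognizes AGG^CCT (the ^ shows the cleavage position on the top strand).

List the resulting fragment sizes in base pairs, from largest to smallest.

56, 52, 7 bp

StuI sites (AGGCCT) start at positions 39, 46, 102.
StuI cuts after base 3 of each site, so after positions 41, 48, 104.
Circular molecule, 3 cuts → 3 fragments:
  42–48 → 7 bp
  49–104 → 56 bp
  105–115 then 1–41 → 11 + 41 = 52 bp
Sorted largest to smallest: 56, 52, 7 bp.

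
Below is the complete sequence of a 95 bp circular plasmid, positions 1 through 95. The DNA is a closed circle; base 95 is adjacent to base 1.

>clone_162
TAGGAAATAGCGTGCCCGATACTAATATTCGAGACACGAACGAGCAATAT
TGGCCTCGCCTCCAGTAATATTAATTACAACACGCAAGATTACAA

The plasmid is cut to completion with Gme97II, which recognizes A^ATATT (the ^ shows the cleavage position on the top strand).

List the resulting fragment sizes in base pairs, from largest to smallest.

Gme97II sites (AATATT) start at positions 24, 46, 67.
Gme97II cuts after the first base of each site, so after positions 24, 46, 67.
Circular molecule, 3 cuts → 3 fragments:
  25–46 → 22 bp
  47–67 → 21 bp
  68–95 then 1–24 → 28 + 24 = 52 bp
Sorted largest to smallest: 52, 22, 21 bp.

52, 22, 21 bp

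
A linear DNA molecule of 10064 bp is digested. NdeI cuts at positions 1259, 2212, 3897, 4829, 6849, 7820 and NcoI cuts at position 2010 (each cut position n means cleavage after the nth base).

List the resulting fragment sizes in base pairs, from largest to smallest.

2244, 2020, 1685, 1259, 971, 932, 751, 202 bp

Combined cut positions (sorted): 1259, 2010, 2212, 3897, 4829, 6849, 7820.
Linear molecule, 7 cuts → 8 fragments:
  1259 − 0 = 1259 bp
  2010 − 1259 = 751 bp
  2212 − 2010 = 202 bp
  3897 − 2212 = 1685 bp
  4829 − 3897 = 932 bp
  6849 − 4829 = 2020 bp
  7820 − 6849 = 971 bp
  10064 − 7820 = 2244 bp
Sorted largest to smallest: 2244, 2020, 1685, 1259, 971, 932, 751, 202 bp.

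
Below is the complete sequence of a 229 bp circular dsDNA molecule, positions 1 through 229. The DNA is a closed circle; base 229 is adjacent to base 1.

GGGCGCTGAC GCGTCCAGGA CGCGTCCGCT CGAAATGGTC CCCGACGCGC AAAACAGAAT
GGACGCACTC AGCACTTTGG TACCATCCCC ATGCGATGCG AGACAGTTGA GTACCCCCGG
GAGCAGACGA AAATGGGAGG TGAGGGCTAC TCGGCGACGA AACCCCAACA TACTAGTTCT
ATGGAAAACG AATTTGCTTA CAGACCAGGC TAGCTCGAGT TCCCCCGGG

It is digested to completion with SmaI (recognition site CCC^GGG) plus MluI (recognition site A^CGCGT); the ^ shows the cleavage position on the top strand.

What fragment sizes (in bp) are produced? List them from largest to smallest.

SmaI sites (CCCGGG) start at positions 116, 224.
SmaI cuts after base 3 of each site, so after positions 118, 226.
MluI sites (ACGCGT) start at positions 9, 20.
MluI cuts after the first base of each site, so after positions 9, 20.
Combined cut positions: 9, 20, 118, 226.
Circular molecule, 4 cuts → 4 fragments:
  10–20 → 11 bp
  21–118 → 98 bp
  119–226 → 108 bp
  227–229 then 1–9 → 3 + 9 = 12 bp
Sorted largest to smallest: 108, 98, 12, 11 bp.

108, 98, 12, 11 bp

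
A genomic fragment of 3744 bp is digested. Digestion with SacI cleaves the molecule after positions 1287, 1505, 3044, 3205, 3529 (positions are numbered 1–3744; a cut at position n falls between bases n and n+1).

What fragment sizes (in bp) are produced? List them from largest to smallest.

Linear molecule, 5 cuts → 6 fragments:
  1287 − 0 = 1287 bp
  1505 − 1287 = 218 bp
  3044 − 1505 = 1539 bp
  3205 − 3044 = 161 bp
  3529 − 3205 = 324 bp
  3744 − 3529 = 215 bp
Sorted largest to smallest: 1539, 1287, 324, 218, 215, 161 bp.

1539, 1287, 324, 218, 215, 161 bp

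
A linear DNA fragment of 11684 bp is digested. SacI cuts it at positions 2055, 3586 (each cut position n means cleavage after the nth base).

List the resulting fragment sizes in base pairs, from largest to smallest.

Linear molecule, 2 cuts → 3 fragments:
  2055 − 0 = 2055 bp
  3586 − 2055 = 1531 bp
  11684 − 3586 = 8098 bp
Sorted largest to smallest: 8098, 2055, 1531 bp.

8098, 2055, 1531 bp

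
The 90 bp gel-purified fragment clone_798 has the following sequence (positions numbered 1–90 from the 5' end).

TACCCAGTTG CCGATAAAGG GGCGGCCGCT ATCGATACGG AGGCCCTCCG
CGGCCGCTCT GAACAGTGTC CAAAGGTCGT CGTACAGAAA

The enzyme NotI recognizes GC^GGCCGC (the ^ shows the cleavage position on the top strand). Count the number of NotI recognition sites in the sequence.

GCGGCCGC occurs starting at positions 22, 50.
NotI cuts at 2 sites.

2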